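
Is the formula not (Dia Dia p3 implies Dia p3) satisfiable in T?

Yes, satisfiable

1. not (Dia Dia p3 implies Dia p3), 0
2. Dia Dia p3, 0
3. not Dia p3, 0
4. not p3, 0
5. Dia p3, 1
6. not p3, 1
7. p3, 2
Accessibility: 0R0, 0R1, 1R1, 1R2, 2R2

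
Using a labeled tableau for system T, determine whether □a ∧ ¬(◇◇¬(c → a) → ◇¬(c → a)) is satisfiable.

Satisfiable (open branch found)

1. □a ∧ ¬(◇◇¬(c → a) → ◇¬(c → a)), 0
2. □a, 0   [∧-rule on 1]
3. ¬(◇◇¬(c → a) → ◇¬(c → a)), 0   [∧-rule on 1]
4. ◇◇¬(c → a), 0   [¬→-rule on 3]
5. ¬◇¬(c → a), 0   [¬→-rule on 3]
6. a, 0   [□-rule on 2 via 0R0]
7. c → a, 0   [¬◇-rule on 5 via 0R0]
8. ◇¬(c → a), 1   [◇-rule on 4: fresh world 1, 0R1]
9. a, 1   [□-rule on 2 via 0R1]
10. c → a, 1   [¬◇-rule on 5 via 0R1]
11. ¬(c → a), 2   [◇-rule on 8: fresh world 2, 1R2]
12. c, 2   [¬→-rule on 11]
13. ¬a, 2   [¬→-rule on 11]
Accessibility: 0R0, 0R1, 1R1, 1R2, 2R2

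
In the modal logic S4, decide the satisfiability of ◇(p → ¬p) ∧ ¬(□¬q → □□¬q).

Unsatisfiable (every branch closes)

1. ◇(p → ¬p) ∧ ¬(□¬q → □□¬q), u
2. ◇(p → ¬p), u
3. ¬(□¬q → □□¬q), u
4. □¬q, u
5. ¬□□¬q, u
6. ¬q, u
7. p → ¬p, v
8. ¬q, v
9. ¬p, v
10. ¬□¬q, w
11. ¬q, w
12. q, x
13. ¬q, x
Accessibility: uRu, uRv, uRw, uRx, vRv, wRw, wRx, xRx
Branch closes: q and ¬q both at x.
All branches of the tableau close; one closing branch shown above.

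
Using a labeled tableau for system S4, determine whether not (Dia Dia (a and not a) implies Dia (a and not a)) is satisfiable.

Unsatisfiable (every branch closes)

1. not (Dia Dia (a and not a) implies Dia (a and not a)), u
2. Dia Dia (a and not a), u
3. not Dia (a and not a), u
4. not (a and not a), u
5. a, u
6. Dia (a and not a), v
7. not (a and not a), v
8. a, v
9. a and not a, w
10. a, w
11. not a, w
Accessibility: uRu, uRv, uRw, vRv, vRw, wRw
Branch closes: a and not a both at w.
Every branch closes; the branch above is one of them.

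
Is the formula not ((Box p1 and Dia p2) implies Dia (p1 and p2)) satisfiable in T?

Unsatisfiable (every branch closes)

1. not ((Box p1 and Dia p2) implies Dia (p1 and p2)), w0
2. Box p1 and Dia p2, w0   [neg-implies-rule on 1]
3. not Dia (p1 and p2), w0   [neg-implies-rule on 1]
4. Box p1, w0   [and-rule on 2]
5. Dia p2, w0   [and-rule on 2]
6. not (p1 and p2), w0   [neg-Dia-rule on 3 via w0Rw0]
7. p1, w0   [Box-rule on 4 via w0Rw0]
8. not p2, w0   [neg-and-rule on 6 (branches; this branch)]
9. p2, w1   [Dia-rule on 5: fresh world w1, w0Rw1]
10. not (p1 and p2), w1   [neg-Dia-rule on 3 via w0Rw1]
11. p1, w1   [Box-rule on 4 via w0Rw1]
12. not p2, w1   [neg-and-rule on 10 (branches; this branch)]
Accessibility: w0Rw0, w0Rw1, w1Rw1
Branch closes: p2 and not p2 both at w1.
All branches of the tableau close; one closing branch shown above.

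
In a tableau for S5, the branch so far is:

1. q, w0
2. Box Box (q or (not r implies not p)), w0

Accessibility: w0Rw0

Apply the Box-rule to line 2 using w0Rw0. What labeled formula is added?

Box (q or (not r implies not p)), w0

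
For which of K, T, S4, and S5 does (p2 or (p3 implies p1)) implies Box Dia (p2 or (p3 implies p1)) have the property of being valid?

S5-tableau for the negation not ((p2 or (p3 implies p1)) implies Box Dia (p2 or (p3 implies p1))):
1. not ((p2 or (p3 implies p1)) implies Box Dia (p2 or (p3 implies p1))), 0
2. p2 or (p3 implies p1), 0
3. not Box Dia (p2 or (p3 implies p1)), 0
4. p3 implies p1, 0
5. p1, 0
6. not Dia (p2 or (p3 implies p1)), 1
7. not (p2 or (p3 implies p1)), 0
8. not p2, 0
9. not (p3 implies p1), 0
10. p3, 0
11. not p1, 0
Accessibility: 0R0, 0R1, 1R0, 1R1
Branch closes: p1 and not p1 both at 0.
Every branch closes (one shown): valid in S5.
S4-tableau for the negation not ((p2 or (p3 implies p1)) implies Box Dia (p2 or (p3 implies p1))):
1. not ((p2 or (p3 implies p1)) implies Box Dia (p2 or (p3 implies p1))), 0
2. p2 or (p3 implies p1), 0
3. not Box Dia (p2 or (p3 implies p1)), 0
4. p3 implies p1, 0
5. p1, 0
6. not Dia (p2 or (p3 implies p1)), 1
7. not (p2 or (p3 implies p1)), 1
8. not p2, 1
9. not (p3 implies p1), 1
10. p3, 1
11. not p1, 1
Accessibility: 0R0, 0R1, 1R1
Complete open branch: countermodel on an S4-frame, so not valid in S4, nor in K, T (the same frame is also a K-frame and a T-frame).

S5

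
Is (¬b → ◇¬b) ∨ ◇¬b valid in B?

Tableau for the negation ¬((¬b → ◇¬b) ∨ ◇¬b):
1. ¬((¬b → ◇¬b) ∨ ◇¬b), 0
2. ¬(¬b → ◇¬b), 0   [¬∨-rule on 1]
3. ¬◇¬b, 0   [¬∨-rule on 1]
4. ¬b, 0   [¬→-rule on 2]
5. b, 0   [¬◇-rule on 3 via 0R0]
Accessibility: 0R0
Branch closes: b and ¬b both at 0.
Every branch of the negation's tableau closes; the branch above is one of them.

Valid in B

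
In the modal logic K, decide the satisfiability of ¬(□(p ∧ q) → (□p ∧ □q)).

Unsatisfiable

1. ¬(□(p ∧ q) → (□p ∧ □q)), u
2. □(p ∧ q), u   [¬→-rule on 1]
3. ¬(□p ∧ □q), u   [¬→-rule on 1]
4. ¬□q, u   [¬∧-rule on 3 (branches; this branch)]
5. ¬q, v   [¬□-rule on 4: fresh world v, uRv]
6. p ∧ q, v   [□-rule on 2 via uRv]
7. p, v   [∧-rule on 6]
8. q, v   [∧-rule on 6]
Accessibility: uRv
Branch closes: q and ¬q both at v.
Every branch closes; the branch above is one of them.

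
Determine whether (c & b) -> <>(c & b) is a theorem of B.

Tableau for the negation ~((c & b) -> <>(c & b)):
1. ~((c & b) -> <>(c & b)), w0
2. c & b, w0   [~->-rule on 1]
3. ~<>(c & b), w0   [~->-rule on 1]
4. c, w0   [&-rule on 2]
5. b, w0   [&-rule on 2]
6. ~(c & b), w0   [~<>-rule on 3 via w0Rw0]
7. ~b, w0   [~&-rule on 6 (branches; this branch)]
Accessibility: w0Rw0
Branch closes: b and ~b both at w0.
All branches of the negation close; one closing branch shown above.

Valid in B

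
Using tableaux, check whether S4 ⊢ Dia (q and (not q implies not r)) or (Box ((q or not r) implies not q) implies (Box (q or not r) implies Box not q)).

Valid

Tableau for the negation not (Dia (q and (not q implies not r)) or (Box ((q or not r) implies not q) implies (Box (q or not r) implies Box not q))):
1. not (Dia (q and (not q implies not r)) or (Box ((q or not r) implies not q) implies (Box (q or not r) implies Box not q))), u
2. not Dia (q and (not q implies not r)), u
3. not (Box ((q or not r) implies not q) implies (Box (q or not r) implies Box not q)), u
4. Box ((q or not r) implies not q), u
5. not (Box (q or not r) implies Box not q), u
6. Box (q or not r), u
7. not Box not q, u
8. not (q and (not q implies not r)), u
9. (q or not r) implies not q, u
10. q or not r, u
11. not q, u
12. not r, u
13. q, v
14. not (q and (not q implies not r)), v
15. (q or not r) implies not q, v
16. q or not r, v
17. not (not q implies not r), v
18. not q, v
19. r, v
Accessibility: uRu, uRv, vRv
Branch closes: q and not q both at v.
Every branch of the negation's tableau closes; the branch above is one of them.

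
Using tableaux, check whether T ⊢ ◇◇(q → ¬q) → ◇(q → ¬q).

Tableau for the negation ¬(◇◇(q → ¬q) → ◇(q → ¬q)):
1. ¬(◇◇(q → ¬q) → ◇(q → ¬q)), u
2. ◇◇(q → ¬q), u
3. ¬◇(q → ¬q), u
4. ¬(q → ¬q), u
5. q, u
6. ◇(q → ¬q), v
7. ¬(q → ¬q), v
8. q, v
9. q → ¬q, w
10. ¬q, w
Accessibility: uRu, uRv, vRv, vRw, wRw
The negation has an open branch (countermodel exists).

Invalid (countermodel exists)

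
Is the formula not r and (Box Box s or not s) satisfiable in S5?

Yes, satisfiable

1. not r and (Box Box s or not s), w0
2. not r, w0   [and-rule on 1]
3. Box Box s or not s, w0   [and-rule on 1]
4. not s, w0   [or-rule on 3 (branches; this branch)]
Accessibility: w0Rw0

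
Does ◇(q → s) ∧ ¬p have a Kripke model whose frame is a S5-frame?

Satisfiable

1. ◇(q → s) ∧ ¬p, u
2. ◇(q → s), u
3. ¬p, u
4. q → s, v
5. s, v
Accessibility: uRu, uRv, vRu, vRv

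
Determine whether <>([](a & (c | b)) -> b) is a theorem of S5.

Tableau for the negation ~<>([](a & (c | b)) -> b):
1. ~<>([](a & (c | b)) -> b), 0
2. ~([](a & (c | b)) -> b), 0
3. [](a & (c | b)), 0
4. ~b, 0
5. a & (c | b), 0
6. a, 0
7. c | b, 0
8. c, 0
Accessibility: 0R0
The negation has an open branch (countermodel exists).

No, not valid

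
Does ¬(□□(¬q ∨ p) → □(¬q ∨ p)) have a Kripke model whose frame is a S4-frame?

1. ¬(□□(¬q ∨ p) → □(¬q ∨ p)), w0
2. □□(¬q ∨ p), w0
3. ¬□(¬q ∨ p), w0
4. □(¬q ∨ p), w0
5. ¬q ∨ p, w0
6. p, w0
7. ¬(¬q ∨ p), w1
8. q, w1
9. ¬p, w1
10. □(¬q ∨ p), w1
11. ¬q ∨ p, w1
12. p, w1
Accessibility: w0Rw0, w0Rw1, w1Rw1
Branch closes: p and ¬p both at w1.
(One branch shown.) All branches close.

No, unsatisfiable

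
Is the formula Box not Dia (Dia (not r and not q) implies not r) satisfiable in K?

Satisfiable (open branch found)

1. Box not Dia (Dia (not r and not q) implies not r), u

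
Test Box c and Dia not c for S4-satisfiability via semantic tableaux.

Unsatisfiable

1. Box c and Dia not c, w0
2. Box c, w0   [and-rule on 1]
3. Dia not c, w0   [and-rule on 1]
4. c, w0   [Box-rule on 2 via w0Rw0]
5. not c, w1   [Dia-rule on 3: fresh world w1, w0Rw1]
6. c, w1   [Box-rule on 2 via w0Rw1]
Accessibility: w0Rw0, w0Rw1, w1Rw1
Branch closes: c and not c both at w1.
(One branch shown.) All branches close.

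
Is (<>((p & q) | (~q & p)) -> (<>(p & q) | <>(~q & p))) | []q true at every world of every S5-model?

Valid in S5

Tableau for the negation ~((<>((p & q) | (~q & p)) -> (<>(p & q) | <>(~q & p))) | []q):
1. ~((<>((p & q) | (~q & p)) -> (<>(p & q) | <>(~q & p))) | []q), w0
2. ~(<>((p & q) | (~q & p)) -> (<>(p & q) | <>(~q & p))), w0   [~|-rule on 1]
3. ~[]q, w0   [~|-rule on 1]
4. <>((p & q) | (~q & p)), w0   [~->-rule on 2]
5. ~(<>(p & q) | <>(~q & p)), w0   [~->-rule on 2]
6. ~<>(p & q), w0   [~|-rule on 5]
7. ~<>(~q & p), w0   [~|-rule on 5]
8. ~(p & q), w0   [~<>-rule on 6 via w0Rw0]
9. ~(~q & p), w0   [~<>-rule on 7 via w0Rw0]
10. ~q, w0   [~&-rule on 8 (branches; this branch)]
11. ~p, w0   [~&-rule on 9 (branches; this branch)]
12. ~q, w1   [~[]-rule on 3: fresh world w1, w0Rw1]
13. ~(p & q), w1   [~<>-rule on 6 via w0Rw1]
14. ~(~q & p), w1   [~<>-rule on 7 via w0Rw1]
15. ~p, w1   [~&-rule on 14 (branches; this branch)]
16. (p & q) | (~q & p), w2   [<>-rule on 4: fresh world w2, w0Rw2]
17. ~(p & q), w2   [~<>-rule on 6 via w0Rw2]
18. ~(~q & p), w2   [~<>-rule on 7 via w0Rw2]
19. ~q & p, w2   [|-rule on 16 (branches; this branch)]
20. ~q, w2   [&-rule on 19]
21. p, w2   [&-rule on 19]
22. ~p, w2   [~&-rule on 18 (branches; this branch)]
Accessibility: w0Rw0, w0Rw1, w0Rw2, w1Rw0, w1Rw1, w1Rw2, w2Rw0, w2Rw1, w2Rw2
Branch closes: p and ~p both at w2.
All branches of the negation close; one closing branch shown above.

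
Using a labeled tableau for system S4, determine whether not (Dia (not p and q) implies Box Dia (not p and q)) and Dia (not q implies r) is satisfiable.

1. not (Dia (not p and q) implies Box Dia (not p and q)) and Dia (not q implies r), w0
2. not (Dia (not p and q) implies Box Dia (not p and q)), w0
3. Dia (not q implies r), w0
4. Dia (not p and q), w0
5. not Box Dia (not p and q), w0
6. not q implies r, w1
7. r, w1
8. not p and q, w2
9. not p, w2
10. q, w2
11. not Dia (not p and q), w3
12. not (not p and q), w3
13. not q, w3
Accessibility: w0Rw0, w0Rw1, w0Rw2, w0Rw3, w1Rw1, w2Rw2, w3Rw3

Satisfiable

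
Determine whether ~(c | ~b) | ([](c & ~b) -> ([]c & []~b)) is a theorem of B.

Tableau for the negation ~(~(c | ~b) | ([](c & ~b) -> ([]c & []~b))):
1. ~(~(c | ~b) | ([](c & ~b) -> ([]c & []~b))), u
2. c | ~b, u   [~|-rule on 1]
3. ~([](c & ~b) -> ([]c & []~b)), u   [~|-rule on 1]
4. [](c & ~b), u   [~->-rule on 3]
5. ~([]c & []~b), u   [~->-rule on 3]
6. c & ~b, u   [[]-rule on 4 via uRu]
7. c, u   [&-rule on 6]
8. ~b, u   [&-rule on 6]
9. ~[]~b, u   [~&-rule on 5 (branches; this branch)]
10. b, v   [~[]-rule on 9: fresh world v, uRv]
11. c & ~b, v   [[]-rule on 4 via uRv]
12. c, v   [&-rule on 11]
13. ~b, v   [&-rule on 11]
Accessibility: uRu, uRv, vRu, vRv
Branch closes: b and ~b both at v.
All branches of the negation close; one closing branch shown above.

Valid in B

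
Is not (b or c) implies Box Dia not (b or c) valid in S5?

Valid

Tableau for the negation not (not (b or c) implies Box Dia not (b or c)):
1. not (not (b or c) implies Box Dia not (b or c)), w0
2. not (b or c), w0
3. not Box Dia not (b or c), w0
4. not b, w0
5. not c, w0
6. not Dia not (b or c), w1
7. b or c, w0
8. b or c, w1
9. c, w0
Accessibility: w0Rw0, w0Rw1, w1Rw0, w1Rw1
Branch closes: c and not c both at w0.
Every branch of the negation's tableau closes; the branch above is one of them.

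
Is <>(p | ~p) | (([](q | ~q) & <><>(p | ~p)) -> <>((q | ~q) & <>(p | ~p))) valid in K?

Yes, valid

Tableau for the negation ~(<>(p | ~p) | (([](q | ~q) & <><>(p | ~p)) -> <>((q | ~q) & <>(p | ~p)))):
1. ~(<>(p | ~p) | (([](q | ~q) & <><>(p | ~p)) -> <>((q | ~q) & <>(p | ~p)))), 0
2. ~<>(p | ~p), 0   [~|-rule on 1]
3. ~(([](q | ~q) & <><>(p | ~p)) -> <>((q | ~q) & <>(p | ~p))), 0   [~|-rule on 1]
4. [](q | ~q) & <><>(p | ~p), 0   [~->-rule on 3]
5. ~<>((q | ~q) & <>(p | ~p)), 0   [~->-rule on 3]
6. [](q | ~q), 0   [&-rule on 4]
7. <><>(p | ~p), 0   [&-rule on 4]
8. <>(p | ~p), 1   [<>-rule on 7: fresh world 1, 0R1]
9. ~(p | ~p), 1   [~<>-rule on 2 via 0R1]
10. ~p, 1   [~|-rule on 9]
11. p, 1   [~|-rule on 9]
Accessibility: 0R1
Branch closes: p and ~p both at 1.
Every branch of the negation's tableau closes; the branch above is one of them.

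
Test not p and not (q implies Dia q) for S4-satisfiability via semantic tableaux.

1. not p and not (q implies Dia q), 0
2. not p, 0
3. not (q implies Dia q), 0
4. q, 0
5. not Dia q, 0
6. not q, 0
Accessibility: 0R0
Branch closes: q and not q both at 0.
(One branch shown.) All branches close.

No, unsatisfiable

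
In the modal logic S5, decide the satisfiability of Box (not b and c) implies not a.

1. Box (not b and c) implies not a, w0
2. not a, w0   [implies-rule on 1 (branches; this branch)]
Accessibility: w0Rw0

Satisfiable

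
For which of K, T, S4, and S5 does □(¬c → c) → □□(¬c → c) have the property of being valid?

S4, S5

T-tableau for the negation ¬(□(¬c → c) → □□(¬c → c)):
1. ¬(□(¬c → c) → □□(¬c → c)), w0
2. □(¬c → c), w0   [¬→-rule on 1]
3. ¬□□(¬c → c), w0   [¬→-rule on 1]
4. ¬c → c, w0   [□-rule on 2 via w0Rw0]
5. c, w0   [→-rule on 4 (branches; this branch)]
6. ¬□(¬c → c), w1   [¬□-rule on 3: fresh world w1, w0Rw1]
7. ¬c → c, w1   [□-rule on 2 via w0Rw1]
8. c, w1   [→-rule on 7 (branches; this branch)]
9. ¬(¬c → c), w2   [¬□-rule on 6: fresh world w2, w1Rw2]
10. ¬c, w2   [¬→-rule on 9]
Accessibility: w0Rw0, w0Rw1, w1Rw1, w1Rw2, w2Rw2
Complete open branch: countermodel on a T-frame, so not valid in T, nor in K (the same frame is also a K-frame).
S4-tableau for the negation ¬(□(¬c → c) → □□(¬c → c)):
1. ¬(□(¬c → c) → □□(¬c → c)), w0
2. □(¬c → c), w0   [¬→-rule on 1]
3. ¬□□(¬c → c), w0   [¬→-rule on 1]
4. ¬c → c, w0   [□-rule on 2 via w0Rw0]
5. c, w0   [→-rule on 4 (branches; this branch)]
6. ¬□(¬c → c), w1   [¬□-rule on 3: fresh world w1, w0Rw1]
7. ¬c → c, w1   [□-rule on 2 via w0Rw1]
8. c, w1   [→-rule on 7 (branches; this branch)]
9. ¬(¬c → c), w2   [¬□-rule on 6: fresh world w2, w1Rw2]
10. ¬c, w2   [¬→-rule on 9]
11. ¬c → c, w2   [□-rule on 2 via w0Rw2]
12. c, w2   [→-rule on 11 (branches; this branch)]
Accessibility: w0Rw0, w0Rw1, w0Rw2, w1Rw1, w1Rw2, w2Rw2
Branch closes: c and ¬c both at w2.
Every branch closes (one shown): valid in S4, hence also in S5 (every theorem of S4 is a theorem of S5).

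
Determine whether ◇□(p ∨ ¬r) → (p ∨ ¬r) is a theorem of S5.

Valid

Tableau for the negation ¬(◇□(p ∨ ¬r) → (p ∨ ¬r)):
1. ¬(◇□(p ∨ ¬r) → (p ∨ ¬r)), w0
2. ◇□(p ∨ ¬r), w0
3. ¬(p ∨ ¬r), w0
4. ¬p, w0
5. r, w0
6. □(p ∨ ¬r), w1
7. p ∨ ¬r, w0
8. p ∨ ¬r, w1
9. ¬r, w0
Accessibility: w0Rw0, w0Rw1, w1Rw0, w1Rw1
Branch closes: r and ¬r both at w0.
All branches of the negation close; one closing branch shown above.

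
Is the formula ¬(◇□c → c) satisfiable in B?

1. ¬(◇□c → c), w0
2. ◇□c, w0
3. ¬c, w0
4. □c, w1
5. c, w0
Accessibility: w0Rw0, w0Rw1, w1Rw0, w1Rw1
Branch closes: c and ¬c both at w0.
All branches of the tableau close; one closing branch shown above.

No, unsatisfiable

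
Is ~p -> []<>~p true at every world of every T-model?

Invalid (countermodel exists)

Tableau for the negation ~(~p -> []<>~p):
1. ~(~p -> []<>~p), 0
2. ~p, 0
3. ~[]<>~p, 0
4. ~<>~p, 1
5. p, 1
Accessibility: 0R0, 0R1, 1R1
The negation has an open branch (countermodel exists).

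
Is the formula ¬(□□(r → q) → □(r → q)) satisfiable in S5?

1. ¬(□□(r → q) → □(r → q)), 0
2. □□(r → q), 0   [¬→-rule on 1]
3. ¬□(r → q), 0   [¬→-rule on 1]
4. □(r → q), 0   [□-rule on 2 via 0R0]
5. r → q, 0   [□-rule on 4 via 0R0]
6. q, 0   [→-rule on 5 (branches; this branch)]
7. ¬(r → q), 1   [¬□-rule on 3: fresh world 1, 0R1]
8. r, 1   [¬→-rule on 7]
9. ¬q, 1   [¬→-rule on 7]
10. □(r → q), 1   [□-rule on 2 via 0R1]
11. r → q, 1   [□-rule on 4 via 0R1]
12. q, 1   [→-rule on 11 (branches; this branch)]
Accessibility: 0R0, 0R1, 1R0, 1R1
Branch closes: q and ¬q both at 1.
(One branch shown.) All branches close.

Unsatisfiable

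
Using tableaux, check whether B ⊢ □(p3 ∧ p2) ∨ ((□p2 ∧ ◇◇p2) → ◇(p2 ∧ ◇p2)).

Tableau for the negation ¬(□(p3 ∧ p2) ∨ ((□p2 ∧ ◇◇p2) → ◇(p2 ∧ ◇p2))):
1. ¬(□(p3 ∧ p2) ∨ ((□p2 ∧ ◇◇p2) → ◇(p2 ∧ ◇p2))), 0
2. ¬□(p3 ∧ p2), 0   [¬∨-rule on 1]
3. ¬((□p2 ∧ ◇◇p2) → ◇(p2 ∧ ◇p2)), 0   [¬∨-rule on 1]
4. □p2 ∧ ◇◇p2, 0   [¬→-rule on 3]
5. ¬◇(p2 ∧ ◇p2), 0   [¬→-rule on 3]
6. □p2, 0   [∧-rule on 4]
7. ◇◇p2, 0   [∧-rule on 4]
8. ¬(p2 ∧ ◇p2), 0   [¬◇-rule on 5 via 0R0]
9. p2, 0   [□-rule on 6 via 0R0]
10. ¬◇p2, 0   [¬∧-rule on 8 (branches; this branch)]
11. ¬p2, 0   [¬◇-rule on 10 via 0R0]
Accessibility: 0R0
Branch closes: p2 and ¬p2 both at 0.
Every branch of the negation's tableau closes; the branch above is one of them.

Valid in B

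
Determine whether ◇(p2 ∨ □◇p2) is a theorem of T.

Not valid

Tableau for the negation ¬◇(p2 ∨ □◇p2):
1. ¬◇(p2 ∨ □◇p2), 0
2. ¬(p2 ∨ □◇p2), 0   [¬◇-rule on 1 via 0R0]
3. ¬p2, 0   [¬∨-rule on 2]
4. ¬□◇p2, 0   [¬∨-rule on 2]
5. ¬◇p2, 1   [¬□-rule on 4: fresh world 1, 0R1]
6. ¬(p2 ∨ □◇p2), 1   [¬◇-rule on 1 via 0R1]
7. ¬p2, 1   [¬∨-rule on 6]
8. ¬□◇p2, 1   [¬∨-rule on 6]
9. ¬◇p2, 2   [¬□-rule on 8: fresh world 2, 1R2]
10. ¬p2, 2   [¬◇-rule on 5 via 1R2]
Accessibility: 0R0, 0R1, 1R1, 1R2, 2R2
The negation has an open branch (countermodel exists).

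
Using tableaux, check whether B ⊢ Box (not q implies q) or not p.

No, not valid

Tableau for the negation not (Box (not q implies q) or not p):
1. not (Box (not q implies q) or not p), u
2. not Box (not q implies q), u
3. p, u
4. not (not q implies q), v
5. not q, v
Accessibility: uRu, uRv, vRu, vRv
The negation has an open branch (countermodel exists).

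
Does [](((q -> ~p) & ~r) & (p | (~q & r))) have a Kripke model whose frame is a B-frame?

1. [](((q -> ~p) & ~r) & (p | (~q & r))), w0
2. ((q -> ~p) & ~r) & (p | (~q & r)), w0
3. (q -> ~p) & ~r, w0
4. p | (~q & r), w0
5. q -> ~p, w0
6. ~r, w0
7. p, w0
8. ~q, w0
Accessibility: w0Rw0

Yes, satisfiable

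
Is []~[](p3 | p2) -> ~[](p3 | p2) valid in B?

Valid

Tableau for the negation ~([]~[](p3 | p2) -> ~[](p3 | p2)):
1. ~([]~[](p3 | p2) -> ~[](p3 | p2)), u
2. []~[](p3 | p2), u   [~->-rule on 1]
3. [](p3 | p2), u   [~->-rule on 1]
4. ~[](p3 | p2), u   [[]-rule on 2 via uRu]
5. p3 | p2, u   [[]-rule on 3 via uRu]
6. p2, u   [|-rule on 5 (branches; this branch)]
7. ~(p3 | p2), v   [~[]-rule on 4: fresh world v, uRv]
8. ~p3, v   [~|-rule on 7]
9. ~p2, v   [~|-rule on 7]
10. ~[](p3 | p2), v   [[]-rule on 2 via uRv]
11. p3 | p2, v   [[]-rule on 3 via uRv]
12. p2, v   [|-rule on 11 (branches; this branch)]
Accessibility: uRu, uRv, vRu, vRv
Branch closes: p2 and ~p2 both at v.
All branches of the negation close; one closing branch shown above.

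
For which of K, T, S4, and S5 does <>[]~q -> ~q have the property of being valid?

S4-tableau for the negation ~(<>[]~q -> ~q):
1. ~(<>[]~q -> ~q), 0
2. <>[]~q, 0
3. q, 0
4. []~q, 1
5. ~q, 1
Accessibility: 0R0, 0R1, 1R1
Complete open branch: countermodel on an S4-frame, so not valid in S4, nor in K, T (the same frame is also a K-frame and a T-frame).
S5-tableau for the negation ~(<>[]~q -> ~q):
1. ~(<>[]~q -> ~q), 0
2. <>[]~q, 0
3. q, 0
4. []~q, 1
5. ~q, 0
Accessibility: 0R0, 0R1, 1R0, 1R1
Branch closes: q and ~q both at 0.
Every branch closes (one shown): valid in S5.

S5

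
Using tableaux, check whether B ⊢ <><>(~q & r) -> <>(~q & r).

Tableau for the negation ~(<><>(~q & r) -> <>(~q & r)):
1. ~(<><>(~q & r) -> <>(~q & r)), w0
2. <><>(~q & r), w0
3. ~<>(~q & r), w0
4. ~(~q & r), w0
5. ~r, w0
6. <>(~q & r), w1
7. ~(~q & r), w1
8. ~r, w1
9. ~q & r, w2
10. ~q, w2
11. r, w2
Accessibility: w0Rw0, w0Rw1, w1Rw0, w1Rw1, w1Rw2, w2Rw1, w2Rw2
The negation has an open branch (countermodel exists).

No, not valid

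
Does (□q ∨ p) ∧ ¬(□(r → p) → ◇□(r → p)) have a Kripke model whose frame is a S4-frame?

Unsatisfiable

1. (□q ∨ p) ∧ ¬(□(r → p) → ◇□(r → p)), 0
2. □q ∨ p, 0
3. ¬(□(r → p) → ◇□(r → p)), 0
4. □(r → p), 0
5. ¬◇□(r → p), 0
6. r → p, 0
7. ¬□(r → p), 0
8. □q, 0
9. q, 0
10. p, 0
11. ¬(r → p), 1
12. r, 1
13. ¬p, 1
14. r → p, 1
15. ¬□(r → p), 1
16. q, 1
17. p, 1
Accessibility: 0R0, 0R1, 1R1
Branch closes: p and ¬p both at 1.
(One branch shown.) All branches close.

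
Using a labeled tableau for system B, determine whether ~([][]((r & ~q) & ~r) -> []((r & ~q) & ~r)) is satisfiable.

Unsatisfiable

1. ~([][]((r & ~q) & ~r) -> []((r & ~q) & ~r)), u
2. [][]((r & ~q) & ~r), u
3. ~[]((r & ~q) & ~r), u
4. []((r & ~q) & ~r), u
5. (r & ~q) & ~r, u
6. r & ~q, u
7. ~r, u
8. r, u
9. ~q, u
Accessibility: uRu
Branch closes: r and ~r both at u.
Every branch closes; the branch above is one of them.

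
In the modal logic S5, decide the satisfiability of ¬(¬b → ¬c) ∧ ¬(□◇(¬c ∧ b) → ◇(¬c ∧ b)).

1. ¬(¬b → ¬c) ∧ ¬(□◇(¬c ∧ b) → ◇(¬c ∧ b)), 0
2. ¬(¬b → ¬c), 0
3. ¬(□◇(¬c ∧ b) → ◇(¬c ∧ b)), 0
4. ¬b, 0
5. c, 0
6. □◇(¬c ∧ b), 0
7. ¬◇(¬c ∧ b), 0
8. ◇(¬c ∧ b), 0
9. ¬(¬c ∧ b), 0
10. ¬c ∧ b, 1
11. ¬c, 1
12. b, 1
13. ◇(¬c ∧ b), 1
14. ¬(¬c ∧ b), 1
15. ¬b, 1
Accessibility: 0R0, 0R1, 1R0, 1R1
Branch closes: b and ¬b both at 1.
Every branch closes; the branch above is one of them.

Unsatisfiable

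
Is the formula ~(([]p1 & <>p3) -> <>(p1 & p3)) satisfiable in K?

1. ~(([]p1 & <>p3) -> <>(p1 & p3)), w0
2. []p1 & <>p3, w0
3. ~<>(p1 & p3), w0
4. []p1, w0
5. <>p3, w0
6. p3, w1
7. ~(p1 & p3), w1
8. p1, w1
9. ~p3, w1
Accessibility: w0Rw1
Branch closes: p3 and ~p3 both at w1.
All branches of the tableau close; one closing branch shown above.

No, unsatisfiable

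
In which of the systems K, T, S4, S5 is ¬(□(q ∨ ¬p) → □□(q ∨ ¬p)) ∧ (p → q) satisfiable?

K, T

S4-tableau for the formula:
1. ¬(□(q ∨ ¬p) → □□(q ∨ ¬p)) ∧ (p → q), 0
2. ¬(□(q ∨ ¬p) → □□(q ∨ ¬p)), 0
3. p → q, 0
4. □(q ∨ ¬p), 0
5. ¬□□(q ∨ ¬p), 0
6. q ∨ ¬p, 0
7. q, 0
8. ¬p, 0
9. ¬□(q ∨ ¬p), 1
10. q ∨ ¬p, 1
11. ¬p, 1
12. ¬(q ∨ ¬p), 2
13. ¬q, 2
14. p, 2
15. q ∨ ¬p, 2
16. ¬p, 2
Accessibility: 0R0, 0R1, 0R2, 1R1, 1R2, 2R2
Branch closes: p and ¬p both at 2.
Every branch closes (one shown): unsatisfiable in S4, hence also in S5 (every S5-frame is an S4-frame).
T-tableau for the formula:
1. ¬(□(q ∨ ¬p) → □□(q ∨ ¬p)) ∧ (p → q), 0
2. ¬(□(q ∨ ¬p) → □□(q ∨ ¬p)), 0
3. p → q, 0
4. □(q ∨ ¬p), 0
5. ¬□□(q ∨ ¬p), 0
6. q ∨ ¬p, 0
7. q, 0
8. ¬p, 0
9. ¬□(q ∨ ¬p), 1
10. q ∨ ¬p, 1
11. ¬p, 1
12. ¬(q ∨ ¬p), 2
13. ¬q, 2
14. p, 2
Accessibility: 0R0, 0R1, 1R1, 1R2, 2R2
Complete open branch: satisfiable in T, hence also in K (this T-model is also a K-model).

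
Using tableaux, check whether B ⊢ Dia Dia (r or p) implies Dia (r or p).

Tableau for the negation not (Dia Dia (r or p) implies Dia (r or p)):
1. not (Dia Dia (r or p) implies Dia (r or p)), w0
2. Dia Dia (r or p), w0
3. not Dia (r or p), w0
4. not (r or p), w0
5. not r, w0
6. not p, w0
7. Dia (r or p), w1
8. not (r or p), w1
9. not r, w1
10. not p, w1
11. r or p, w2
12. p, w2
Accessibility: w0Rw0, w0Rw1, w1Rw0, w1Rw1, w1Rw2, w2Rw1, w2Rw2
The negation has an open branch (countermodel exists).

Not valid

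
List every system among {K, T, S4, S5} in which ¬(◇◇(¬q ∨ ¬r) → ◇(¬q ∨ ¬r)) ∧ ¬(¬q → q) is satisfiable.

K

K-tableau for the formula:
1. ¬(◇◇(¬q ∨ ¬r) → ◇(¬q ∨ ¬r)) ∧ ¬(¬q → q), 0
2. ¬(◇◇(¬q ∨ ¬r) → ◇(¬q ∨ ¬r)), 0   [∧-rule on 1]
3. ¬(¬q → q), 0   [∧-rule on 1]
4. ◇◇(¬q ∨ ¬r), 0   [¬→-rule on 2]
5. ¬◇(¬q ∨ ¬r), 0   [¬→-rule on 2]
6. ¬q, 0   [¬→-rule on 3]
7. ◇(¬q ∨ ¬r), 1   [◇-rule on 4: fresh world 1, 0R1]
8. ¬(¬q ∨ ¬r), 1   [¬◇-rule on 5 via 0R1]
9. q, 1   [¬∨-rule on 8]
10. r, 1   [¬∨-rule on 8]
11. ¬q ∨ ¬r, 2   [◇-rule on 7: fresh world 2, 1R2]
12. ¬r, 2   [∨-rule on 11 (branches; this branch)]
Accessibility: 0R1, 1R2
Complete open branch: satisfiable in K.
T-tableau for the formula:
1. ¬(◇◇(¬q ∨ ¬r) → ◇(¬q ∨ ¬r)) ∧ ¬(¬q → q), 0
2. ¬(◇◇(¬q ∨ ¬r) → ◇(¬q ∨ ¬r)), 0   [∧-rule on 1]
3. ¬(¬q → q), 0   [∧-rule on 1]
4. ◇◇(¬q ∨ ¬r), 0   [¬→-rule on 2]
5. ¬◇(¬q ∨ ¬r), 0   [¬→-rule on 2]
6. ¬q, 0   [¬→-rule on 3]
7. ¬(¬q ∨ ¬r), 0   [¬◇-rule on 5 via 0R0]
8. q, 0   [¬∨-rule on 7]
9. r, 0   [¬∨-rule on 7]
Accessibility: 0R0
Branch closes: q and ¬q both at 0.
Every branch closes (one shown): unsatisfiable in T, hence also in S4, S5 (every S4/S5-frame is a T-frame).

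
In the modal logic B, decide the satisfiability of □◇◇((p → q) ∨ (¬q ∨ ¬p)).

1. □◇◇((p → q) ∨ (¬q ∨ ¬p)), u
2. ◇◇((p → q) ∨ (¬q ∨ ¬p)), u
3. ◇((p → q) ∨ (¬q ∨ ¬p)), v
4. ◇◇((p → q) ∨ (¬q ∨ ¬p)), v
5. (p → q) ∨ (¬q ∨ ¬p), w
6. ¬q ∨ ¬p, w
7. ¬p, w
8. ◇((p → q) ∨ (¬q ∨ ¬p)), x
9. (p → q) ∨ (¬q ∨ ¬p), y
10. ¬q ∨ ¬p, y
11. ¬p, y
Accessibility: uRu, uRv, vRu, vRv, vRw, vRx, wRv, wRw, xRv, xRx, xRy, yRx, yRy

Satisfiable (open branch found)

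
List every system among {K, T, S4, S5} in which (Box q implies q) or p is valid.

T, S4, S5

T-tableau for the negation not ((Box q implies q) or p):
1. not ((Box q implies q) or p), u
2. not (Box q implies q), u
3. not p, u
4. Box q, u
5. not q, u
6. q, u
Accessibility: uRu
Branch closes: q and not q both at u.
Every branch closes (one shown): valid in T, hence also in S4, S5 (every theorem of T is a theorem of S4 and S5).
K-tableau for the negation not ((Box q implies q) or p):
1. not ((Box q implies q) or p), u
2. not (Box q implies q), u
3. not p, u
4. Box q, u
5. not q, u
Complete open branch: countermodel on a K-frame, so not valid in K.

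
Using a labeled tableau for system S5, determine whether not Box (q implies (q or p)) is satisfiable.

1. not Box (q implies (q or p)), u
2. not (q implies (q or p)), v   [neg-Box-rule on 1: fresh world v, uRv]
3. q, v   [neg-implies-rule on 2]
4. not (q or p), v   [neg-implies-rule on 2]
5. not q, v   [neg-or-rule on 4]
6. not p, v   [neg-or-rule on 4]
Accessibility: uRu, uRv, vRu, vRv
Branch closes: q and not q both at v.
All branches of the tableau close; one closing branch shown above.

Unsatisfiable (every branch closes)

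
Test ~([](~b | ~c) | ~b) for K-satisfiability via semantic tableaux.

Satisfiable (open branch found)

1. ~([](~b | ~c) | ~b), w0
2. ~[](~b | ~c), w0
3. b, w0
4. ~(~b | ~c), w1
5. b, w1
6. c, w1
Accessibility: w0Rw1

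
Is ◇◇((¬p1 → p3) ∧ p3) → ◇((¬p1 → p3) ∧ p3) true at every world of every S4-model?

Yes, valid

Tableau for the negation ¬(◇◇((¬p1 → p3) ∧ p3) → ◇((¬p1 → p3) ∧ p3)):
1. ¬(◇◇((¬p1 → p3) ∧ p3) → ◇((¬p1 → p3) ∧ p3)), w0
2. ◇◇((¬p1 → p3) ∧ p3), w0
3. ¬◇((¬p1 → p3) ∧ p3), w0
4. ¬((¬p1 → p3) ∧ p3), w0
5. ¬(¬p1 → p3), w0
6. ¬p1, w0
7. ¬p3, w0
8. ◇((¬p1 → p3) ∧ p3), w1
9. ¬((¬p1 → p3) ∧ p3), w1
10. ¬(¬p1 → p3), w1
11. ¬p1, w1
12. ¬p3, w1
13. (¬p1 → p3) ∧ p3, w2
14. ¬p1 → p3, w2
15. p3, w2
16. ¬((¬p1 → p3) ∧ p3), w2
17. ¬(¬p1 → p3), w2
18. ¬p1, w2
19. ¬p3, w2
Accessibility: w0Rw0, w0Rw1, w0Rw2, w1Rw1, w1Rw2, w2Rw2
Branch closes: p3 and ¬p3 both at w2.
All branches of the negation close; one closing branch shown above.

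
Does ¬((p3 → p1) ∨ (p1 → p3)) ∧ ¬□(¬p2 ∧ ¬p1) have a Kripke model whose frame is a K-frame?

1. ¬((p3 → p1) ∨ (p1 → p3)) ∧ ¬□(¬p2 ∧ ¬p1), w0
2. ¬((p3 → p1) ∨ (p1 → p3)), w0
3. ¬□(¬p2 ∧ ¬p1), w0
4. ¬(p3 → p1), w0
5. ¬(p1 → p3), w0
6. p3, w0
7. ¬p1, w0
8. p1, w0
9. ¬p3, w0
Branch closes: p1 and ¬p1 both at w0.
Every branch closes; the branch above is one of them.

No, unsatisfiable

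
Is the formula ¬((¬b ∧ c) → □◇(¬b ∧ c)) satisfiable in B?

No, unsatisfiable

1. ¬((¬b ∧ c) → □◇(¬b ∧ c)), w0
2. ¬b ∧ c, w0   [¬→-rule on 1]
3. ¬□◇(¬b ∧ c), w0   [¬→-rule on 1]
4. ¬b, w0   [∧-rule on 2]
5. c, w0   [∧-rule on 2]
6. ¬◇(¬b ∧ c), w1   [¬□-rule on 3: fresh world w1, w0Rw1]
7. ¬(¬b ∧ c), w0   [¬◇-rule on 6 via w1Rw0]
8. ¬(¬b ∧ c), w1   [¬◇-rule on 6 via w1Rw1]
9. ¬c, w0   [¬∧-rule on 7 (branches; this branch)]
Accessibility: w0Rw0, w0Rw1, w1Rw0, w1Rw1
Branch closes: c and ¬c both at w0.
Every branch closes; the branch above is one of them.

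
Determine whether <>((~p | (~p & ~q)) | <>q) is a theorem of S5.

Tableau for the negation ~<>((~p | (~p & ~q)) | <>q):
1. ~<>((~p | (~p & ~q)) | <>q), w0
2. ~((~p | (~p & ~q)) | <>q), w0   [~<>-rule on 1 via w0Rw0]
3. ~(~p | (~p & ~q)), w0   [~|-rule on 2]
4. ~<>q, w0   [~|-rule on 2]
5. p, w0   [~|-rule on 3]
6. ~(~p & ~q), w0   [~|-rule on 3]
7. ~q, w0   [~<>-rule on 4 via w0Rw0]
Accessibility: w0Rw0
The negation has an open branch (countermodel exists).

Invalid (countermodel exists)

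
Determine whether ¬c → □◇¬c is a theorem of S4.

Not valid

Tableau for the negation ¬(¬c → □◇¬c):
1. ¬(¬c → □◇¬c), w0
2. ¬c, w0
3. ¬□◇¬c, w0
4. ¬◇¬c, w1
5. c, w1
Accessibility: w0Rw0, w0Rw1, w1Rw1
The negation has an open branch (countermodel exists).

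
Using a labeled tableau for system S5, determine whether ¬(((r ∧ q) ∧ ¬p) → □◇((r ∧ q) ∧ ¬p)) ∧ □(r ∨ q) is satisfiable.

No, unsatisfiable

1. ¬(((r ∧ q) ∧ ¬p) → □◇((r ∧ q) ∧ ¬p)) ∧ □(r ∨ q), 0
2. ¬(((r ∧ q) ∧ ¬p) → □◇((r ∧ q) ∧ ¬p)), 0
3. □(r ∨ q), 0
4. (r ∧ q) ∧ ¬p, 0
5. ¬□◇((r ∧ q) ∧ ¬p), 0
6. r ∧ q, 0
7. ¬p, 0
8. r, 0
9. q, 0
10. r ∨ q, 0
11. ¬◇((r ∧ q) ∧ ¬p), 1
12. r ∨ q, 1
13. ¬((r ∧ q) ∧ ¬p), 0
14. ¬((r ∧ q) ∧ ¬p), 1
15. q, 1
16. ¬(r ∧ q), 0
17. p, 1
18. ¬q, 0
Accessibility: 0R0, 0R1, 1R0, 1R1
Branch closes: q and ¬q both at 0.
All branches of the tableau close; one closing branch shown above.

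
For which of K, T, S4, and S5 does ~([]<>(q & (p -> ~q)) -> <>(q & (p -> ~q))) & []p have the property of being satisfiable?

K-tableau for the formula:
1. ~([]<>(q & (p -> ~q)) -> <>(q & (p -> ~q))) & []p, u
2. ~([]<>(q & (p -> ~q)) -> <>(q & (p -> ~q))), u   [&-rule on 1]
3. []p, u   [&-rule on 1]
4. []<>(q & (p -> ~q)), u   [~->-rule on 2]
5. ~<>(q & (p -> ~q)), u   [~->-rule on 2]
Complete open branch: satisfiable in K.
T-tableau for the formula:
1. ~([]<>(q & (p -> ~q)) -> <>(q & (p -> ~q))) & []p, u
2. ~([]<>(q & (p -> ~q)) -> <>(q & (p -> ~q))), u   [&-rule on 1]
3. []p, u   [&-rule on 1]
4. []<>(q & (p -> ~q)), u   [~->-rule on 2]
5. ~<>(q & (p -> ~q)), u   [~->-rule on 2]
6. p, u   [[]-rule on 3 via uRu]
7. <>(q & (p -> ~q)), u   [[]-rule on 4 via uRu]
8. ~(q & (p -> ~q)), u   [~<>-rule on 5 via uRu]
9. ~(p -> ~q), u   [~&-rule on 8 (branches; this branch)]
10. q, u   [~->-rule on 9]
11. q & (p -> ~q), v   [<>-rule on 7: fresh world v, uRv]
12. q, v   [&-rule on 11]
13. p -> ~q, v   [&-rule on 11]
14. p, v   [[]-rule on 3 via uRv]
15. <>(q & (p -> ~q)), v   [[]-rule on 4 via uRv]
16. ~(q & (p -> ~q)), v   [~<>-rule on 5 via uRv]
17. ~q, v   [->-rule on 13 (branches; this branch)]
Accessibility: uRu, uRv, vRv
Branch closes: q and ~q both at v.
Every branch closes (one shown): unsatisfiable in T, hence also in S4, S5 (every S4/S5-frame is a T-frame).

K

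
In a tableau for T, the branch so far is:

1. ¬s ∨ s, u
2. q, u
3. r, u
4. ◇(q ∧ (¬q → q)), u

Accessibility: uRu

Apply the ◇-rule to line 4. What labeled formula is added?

a fresh world v with uRv, and q ∧ (¬q → q) at v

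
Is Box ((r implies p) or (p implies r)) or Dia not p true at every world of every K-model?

Valid in K

Tableau for the negation not (Box ((r implies p) or (p implies r)) or Dia not p):
1. not (Box ((r implies p) or (p implies r)) or Dia not p), 0
2. not Box ((r implies p) or (p implies r)), 0
3. not Dia not p, 0
4. not ((r implies p) or (p implies r)), 1
5. not (r implies p), 1
6. not (p implies r), 1
7. r, 1
8. not p, 1
9. p, 1
10. not r, 1
Accessibility: 0R1
Branch closes: p and not p both at 1.
Every branch of the negation's tableau closes; the branch above is one of them.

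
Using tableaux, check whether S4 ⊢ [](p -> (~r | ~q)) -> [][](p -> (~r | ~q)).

Tableau for the negation ~([](p -> (~r | ~q)) -> [][](p -> (~r | ~q))):
1. ~([](p -> (~r | ~q)) -> [][](p -> (~r | ~q))), u
2. [](p -> (~r | ~q)), u
3. ~[][](p -> (~r | ~q)), u
4. p -> (~r | ~q), u
5. ~r | ~q, u
6. ~q, u
7. ~[](p -> (~r | ~q)), v
8. p -> (~r | ~q), v
9. ~r | ~q, v
10. ~q, v
11. ~(p -> (~r | ~q)), w
12. p, w
13. ~(~r | ~q), w
14. r, w
15. q, w
16. p -> (~r | ~q), w
17. ~r | ~q, w
18. ~q, w
Accessibility: uRu, uRv, uRw, vRv, vRw, wRw
Branch closes: q and ~q both at w.
All branches of the negation close; one closing branch shown above.

Valid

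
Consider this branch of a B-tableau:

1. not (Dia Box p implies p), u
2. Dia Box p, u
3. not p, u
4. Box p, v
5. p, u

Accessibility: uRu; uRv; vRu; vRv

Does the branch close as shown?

Both p and not p appear at u.

Closed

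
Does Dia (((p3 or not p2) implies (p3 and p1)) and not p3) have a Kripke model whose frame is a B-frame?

Satisfiable

1. Dia (((p3 or not p2) implies (p3 and p1)) and not p3), w0
2. ((p3 or not p2) implies (p3 and p1)) and not p3, w1
3. (p3 or not p2) implies (p3 and p1), w1
4. not p3, w1
5. not (p3 or not p2), w1
6. p2, w1
Accessibility: w0Rw0, w0Rw1, w1Rw0, w1Rw1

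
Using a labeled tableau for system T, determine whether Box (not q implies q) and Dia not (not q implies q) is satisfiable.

Unsatisfiable

1. Box (not q implies q) and Dia not (not q implies q), w0
2. Box (not q implies q), w0   [and-rule on 1]
3. Dia not (not q implies q), w0   [and-rule on 1]
4. not q implies q, w0   [Box-rule on 2 via w0Rw0]
5. q, w0   [implies-rule on 4 (branches; this branch)]
6. not (not q implies q), w1   [Dia-rule on 3: fresh world w1, w0Rw1]
7. not q, w1   [neg-implies-rule on 6]
8. not q implies q, w1   [Box-rule on 2 via w0Rw1]
9. q, w1   [implies-rule on 8 (branches; this branch)]
Accessibility: w0Rw0, w0Rw1, w1Rw1
Branch closes: q and not q both at w1.
All branches of the tableau close; one closing branch shown above.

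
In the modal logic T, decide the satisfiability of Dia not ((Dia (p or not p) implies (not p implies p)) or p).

Satisfiable

1. Dia not ((Dia (p or not p) implies (not p implies p)) or p), w0
2. not ((Dia (p or not p) implies (not p implies p)) or p), w1
3. not (Dia (p or not p) implies (not p implies p)), w1
4. not p, w1
5. Dia (p or not p), w1
6. not (not p implies p), w1
7. p or not p, w2
8. not p, w2
Accessibility: w0Rw0, w0Rw1, w1Rw1, w1Rw2, w2Rw2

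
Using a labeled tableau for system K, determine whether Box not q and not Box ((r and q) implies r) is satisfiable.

No, unsatisfiable

1. Box not q and not Box ((r and q) implies r), 0
2. Box not q, 0
3. not Box ((r and q) implies r), 0
4. not ((r and q) implies r), 1
5. r and q, 1
6. not r, 1
7. r, 1
8. q, 1
Accessibility: 0R1
Branch closes: r and not r both at 1.
Every branch closes; the branch above is one of them.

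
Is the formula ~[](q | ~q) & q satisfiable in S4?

No, unsatisfiable

1. ~[](q | ~q) & q, w0
2. ~[](q | ~q), w0   [&-rule on 1]
3. q, w0   [&-rule on 1]
4. ~(q | ~q), w1   [~[]-rule on 2: fresh world w1, w0Rw1]
5. ~q, w1   [~|-rule on 4]
6. q, w1   [~|-rule on 4]
Accessibility: w0Rw0, w0Rw1, w1Rw1
Branch closes: q and ~q both at w1.
(One branch shown.) All branches close.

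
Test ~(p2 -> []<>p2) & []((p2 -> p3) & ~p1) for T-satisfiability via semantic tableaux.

1. ~(p2 -> []<>p2) & []((p2 -> p3) & ~p1), u
2. ~(p2 -> []<>p2), u
3. []((p2 -> p3) & ~p1), u
4. p2, u
5. ~[]<>p2, u
6. (p2 -> p3) & ~p1, u
7. p2 -> p3, u
8. ~p1, u
9. p3, u
10. ~<>p2, v
11. (p2 -> p3) & ~p1, v
12. p2 -> p3, v
13. ~p1, v
14. ~p2, v
15. p3, v
Accessibility: uRu, uRv, vRv

Yes, satisfiable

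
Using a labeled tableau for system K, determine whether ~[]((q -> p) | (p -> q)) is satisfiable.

1. ~[]((q -> p) | (p -> q)), u
2. ~((q -> p) | (p -> q)), v
3. ~(q -> p), v
4. ~(p -> q), v
5. q, v
6. ~p, v
7. p, v
8. ~q, v
Accessibility: uRv
Branch closes: p and ~p both at v.
(One branch shown.) All branches close.

Unsatisfiable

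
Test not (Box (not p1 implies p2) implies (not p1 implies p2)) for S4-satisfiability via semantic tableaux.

1. not (Box (not p1 implies p2) implies (not p1 implies p2)), w0
2. Box (not p1 implies p2), w0   [neg-implies-rule on 1]
3. not (not p1 implies p2), w0   [neg-implies-rule on 1]
4. not p1, w0   [neg-implies-rule on 3]
5. not p2, w0   [neg-implies-rule on 3]
6. not p1 implies p2, w0   [Box-rule on 2 via w0Rw0]
7. p2, w0   [implies-rule on 6 (branches; this branch)]
Accessibility: w0Rw0
Branch closes: p2 and not p2 both at w0.
All branches of the tableau close; one closing branch shown above.

Unsatisfiable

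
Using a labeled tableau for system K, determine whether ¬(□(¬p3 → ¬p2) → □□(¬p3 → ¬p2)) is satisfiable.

Satisfiable

1. ¬(□(¬p3 → ¬p2) → □□(¬p3 → ¬p2)), u
2. □(¬p3 → ¬p2), u
3. ¬□□(¬p3 → ¬p2), u
4. ¬□(¬p3 → ¬p2), v
5. ¬p3 → ¬p2, v
6. ¬p2, v
7. ¬(¬p3 → ¬p2), w
8. ¬p3, w
9. p2, w
Accessibility: uRv, vRw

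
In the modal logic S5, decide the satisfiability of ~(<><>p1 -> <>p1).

1. ~(<><>p1 -> <>p1), u
2. <><>p1, u   [~->-rule on 1]
3. ~<>p1, u   [~->-rule on 1]
4. ~p1, u   [~<>-rule on 3 via uRu]
5. <>p1, v   [<>-rule on 2: fresh world v, uRv]
6. ~p1, v   [~<>-rule on 3 via uRv]
7. p1, w   [<>-rule on 5: fresh world w, vRw]
8. ~p1, w   [~<>-rule on 3 via uRw]
Accessibility: uRu, uRv, uRw, vRu, vRv, vRw, wRu, wRv, wRw
Branch closes: p1 and ~p1 both at w.
(One branch shown.) All branches close.

No, unsatisfiable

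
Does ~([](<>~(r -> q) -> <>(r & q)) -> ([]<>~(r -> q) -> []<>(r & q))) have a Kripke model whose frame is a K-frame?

1. ~([](<>~(r -> q) -> <>(r & q)) -> ([]<>~(r -> q) -> []<>(r & q))), u
2. [](<>~(r -> q) -> <>(r & q)), u
3. ~([]<>~(r -> q) -> []<>(r & q)), u
4. []<>~(r -> q), u
5. ~[]<>(r & q), u
6. ~<>(r & q), v
7. <>~(r -> q) -> <>(r & q), v
8. <>~(r -> q), v
9. <>(r & q), v
10. ~(r -> q), w
11. r, w
12. ~q, w
13. ~(r & q), w
14. r & q, x
15. r, x
16. q, x
17. ~(r & q), x
18. ~q, x
Accessibility: uRv, vRw, vRx
Branch closes: q and ~q both at x.
Every branch closes; the branch above is one of them.

No, unsatisfiable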